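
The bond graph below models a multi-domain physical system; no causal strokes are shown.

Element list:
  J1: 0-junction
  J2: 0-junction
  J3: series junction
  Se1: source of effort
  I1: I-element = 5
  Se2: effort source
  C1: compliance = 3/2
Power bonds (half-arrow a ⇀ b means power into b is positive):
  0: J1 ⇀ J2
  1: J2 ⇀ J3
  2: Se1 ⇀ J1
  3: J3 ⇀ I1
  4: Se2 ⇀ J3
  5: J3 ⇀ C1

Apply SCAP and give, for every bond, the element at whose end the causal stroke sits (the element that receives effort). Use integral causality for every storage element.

β2 |J1  (Se1: effort source, stroke at far end)
β4 |J3  (Se2 fixes effort; stroke away)
β0 |J2  (J1: bond 2 brought effort, rest push out)
β1 |J3  (common-e at J2 fixed by 0)
β3 |I1  (prefer integral on I1)
β5 |J3  (1-jn J3 has f-setter on 3)

bond 0 stroke at J2
bond 1 stroke at J3
bond 2 stroke at J1
bond 3 stroke at I1
bond 4 stroke at J3
bond 5 stroke at J3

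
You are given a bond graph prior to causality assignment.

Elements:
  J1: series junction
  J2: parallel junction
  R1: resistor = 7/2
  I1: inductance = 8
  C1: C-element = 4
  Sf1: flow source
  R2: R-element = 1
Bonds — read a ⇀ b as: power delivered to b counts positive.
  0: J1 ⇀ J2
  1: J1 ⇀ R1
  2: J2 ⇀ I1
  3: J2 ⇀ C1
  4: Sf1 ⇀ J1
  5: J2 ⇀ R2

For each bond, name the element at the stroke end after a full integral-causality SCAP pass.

b0 stroke→J1
b1 stroke→J1
b2 stroke→I1
b3 stroke→J2
b4 stroke→Sf1
b5 stroke→R2

#4 stroke at Sf1  (source Sf1 imposes f)
#0 stroke at J1  (J1 flow already set via bond 4)
#1 stroke at J1  (J1: bond 4 brought flow, rest push out)
#2 stroke at I1  (I1 integral (f out))
#3 stroke at J2  (C1: C, integral causality)
#5 stroke at R2  (J2 effort already set via bond 3)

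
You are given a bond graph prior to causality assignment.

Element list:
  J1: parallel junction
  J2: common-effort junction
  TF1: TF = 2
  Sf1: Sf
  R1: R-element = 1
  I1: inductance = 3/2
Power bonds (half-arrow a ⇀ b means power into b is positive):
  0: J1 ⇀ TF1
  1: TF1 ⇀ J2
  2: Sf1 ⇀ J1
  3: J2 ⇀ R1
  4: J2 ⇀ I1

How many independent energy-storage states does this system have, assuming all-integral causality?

1  (I1 all integral)

#2 |Sf1  (Sf1 (Sf) sets flow on bond)
#0 |J1  (only one effort-in slot at J1)
#1 |TF1  (TF TF1: opposite of bond 0)
#4 |I1  (I1 outputs flow p/I1)
#3 |J2  (only one effort-in slot at J2)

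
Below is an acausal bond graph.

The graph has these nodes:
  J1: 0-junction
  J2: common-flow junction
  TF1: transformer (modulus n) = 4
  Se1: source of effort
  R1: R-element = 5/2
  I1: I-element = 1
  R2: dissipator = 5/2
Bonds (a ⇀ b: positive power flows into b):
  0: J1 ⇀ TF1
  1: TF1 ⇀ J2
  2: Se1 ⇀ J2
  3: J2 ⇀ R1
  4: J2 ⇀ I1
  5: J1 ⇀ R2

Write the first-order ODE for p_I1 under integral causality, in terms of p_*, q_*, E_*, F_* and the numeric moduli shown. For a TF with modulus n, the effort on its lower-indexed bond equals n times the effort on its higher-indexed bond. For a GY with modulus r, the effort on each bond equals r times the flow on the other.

β2 →J2  (Se1: effort source, stroke at far end)
β4 →I1  (prefer integral on I1)
β1 →J2  (1-jn J2 has f-setter on 4)
β3 →J2  (J2: bond 4 brought flow, rest push out)
β0 →TF1  (through TF1, causality passes straight; one stroke at TF1)
β5 →J1  (J1 needs exactly one e-in)

dp_I1/dt = E_Se1 - 85*p_I1/32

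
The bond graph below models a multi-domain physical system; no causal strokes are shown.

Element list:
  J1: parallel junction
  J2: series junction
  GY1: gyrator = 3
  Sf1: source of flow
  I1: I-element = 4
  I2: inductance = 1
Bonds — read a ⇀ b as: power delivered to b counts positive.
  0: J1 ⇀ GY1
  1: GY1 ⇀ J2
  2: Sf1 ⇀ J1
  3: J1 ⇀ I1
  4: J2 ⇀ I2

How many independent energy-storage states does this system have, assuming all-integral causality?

2  (I1, I2 all integral)

β2 →Sf1  (Sf1: flow source, stroke at near end)
β3 →I1  (prefer integral on I1)
β0 →J1  (J1: last free bond brings effort in)
β1 →J2  (through GY1, causality inverts; strokes same side of GY1)
β4 →I2  (J2: last free bond brings flow in)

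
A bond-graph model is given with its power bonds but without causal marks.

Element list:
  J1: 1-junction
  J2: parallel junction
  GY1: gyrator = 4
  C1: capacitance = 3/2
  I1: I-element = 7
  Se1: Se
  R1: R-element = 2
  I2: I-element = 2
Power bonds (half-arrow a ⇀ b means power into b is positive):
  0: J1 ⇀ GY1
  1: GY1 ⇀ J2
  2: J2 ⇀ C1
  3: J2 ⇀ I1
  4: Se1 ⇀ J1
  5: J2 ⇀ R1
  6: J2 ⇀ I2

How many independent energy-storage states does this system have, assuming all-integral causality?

bond 4 →J1  (source Se1 imposes e)
bond 0 →GY1  (J1 needs exactly one f-in)
bond 1 →GY1  (through GY1, causality inverts; strokes same side of GY1)
bond 2 →J2  (C1: C, integral causality)
bond 3 →I1  (common-e at J2 fixed by 2)
bond 5 →R1  (common-e at J2 fixed by 2)
bond 6 →I2  (J2 effort already set via bond 2)

3  (C1, I1, I2 all integral)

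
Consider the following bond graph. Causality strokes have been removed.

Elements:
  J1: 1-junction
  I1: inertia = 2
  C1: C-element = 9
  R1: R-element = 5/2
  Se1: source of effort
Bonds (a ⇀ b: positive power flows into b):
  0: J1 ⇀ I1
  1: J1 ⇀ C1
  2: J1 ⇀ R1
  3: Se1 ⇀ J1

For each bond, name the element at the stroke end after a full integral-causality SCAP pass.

#3 →J1  (Se1 fixes effort; stroke away)
#0 →I1  (I1 outputs flow p/I1)
#1 →J1  (J1: bond 0 brought flow, rest push out)
#2 →J1  (common-f at J1 fixed by 0)

b0 stroke→I1
b1 stroke→J1
b2 stroke→J1
b3 stroke→J1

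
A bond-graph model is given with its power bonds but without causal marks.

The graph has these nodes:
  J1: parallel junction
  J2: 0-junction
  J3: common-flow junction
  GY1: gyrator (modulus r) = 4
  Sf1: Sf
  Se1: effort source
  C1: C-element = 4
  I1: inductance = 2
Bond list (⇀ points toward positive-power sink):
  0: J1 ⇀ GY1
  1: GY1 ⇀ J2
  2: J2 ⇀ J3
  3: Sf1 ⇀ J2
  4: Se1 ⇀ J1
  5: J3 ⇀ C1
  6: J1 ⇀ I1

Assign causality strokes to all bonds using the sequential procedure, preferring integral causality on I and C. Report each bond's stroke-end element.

b0 stroke→GY1
b1 stroke→GY1
b2 stroke→J2
b3 stroke→Sf1
b4 stroke→J1
b5 stroke→J3
b6 stroke→I1

b3 |Sf1  (Sf1: flow source, stroke at near end)
b4 |J1  (Se1 fixes effort; stroke away)
b0 |GY1  (0-jn J1 has e-setter on 4)
b6 |I1  (J1: bond 4 brought effort, rest push out)
b1 |GY1  (GY GY1: same side as bond 0)
b2 |J2  (closing 0-jn rule on J2)
b5 |J3  (J3: bond 2 brought flow, rest push out)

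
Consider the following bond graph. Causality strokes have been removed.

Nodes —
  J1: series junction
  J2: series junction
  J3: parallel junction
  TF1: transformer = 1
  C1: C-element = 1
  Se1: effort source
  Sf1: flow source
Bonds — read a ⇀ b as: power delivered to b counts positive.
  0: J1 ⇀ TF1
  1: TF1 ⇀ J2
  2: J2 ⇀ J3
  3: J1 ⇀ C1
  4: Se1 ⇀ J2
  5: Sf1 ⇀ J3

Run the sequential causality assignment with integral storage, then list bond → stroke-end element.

bond 0 →TF1
bond 1 →J2
bond 2 →J3
bond 3 →J1
bond 4 →J2
bond 5 →Sf1

b4 stroke at J2  (source Se1 imposes e)
b5 stroke at Sf1  (Sf1 (Sf) sets flow on bond)
b2 stroke at J3  (closing 0-jn rule on J3)
b1 stroke at J2  (J2 flow already set via bond 2)
b0 stroke at TF1  (TF1: transformer flips bond 1)
b3 stroke at J1  (common-f at J1 fixed by 0)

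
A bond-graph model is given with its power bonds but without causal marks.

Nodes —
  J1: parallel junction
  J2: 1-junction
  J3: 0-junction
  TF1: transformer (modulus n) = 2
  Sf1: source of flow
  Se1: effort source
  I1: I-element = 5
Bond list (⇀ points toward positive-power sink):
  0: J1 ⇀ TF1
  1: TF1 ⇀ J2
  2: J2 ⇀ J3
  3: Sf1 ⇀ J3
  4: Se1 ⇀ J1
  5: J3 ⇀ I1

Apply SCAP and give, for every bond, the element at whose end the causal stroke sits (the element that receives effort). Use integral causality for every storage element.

b3 →Sf1  (source Sf1 imposes f)
b4 →J1  (Se1: effort source, stroke at far end)
b0 →TF1  (0-jn J1 has e-setter on 4)
b1 →J2  (TF1: transformer flips bond 0)
b2 →J3  (only one flow-in slot at J2)
b5 →I1  (J3 effort already set via bond 2)

bond 0 →TF1
bond 1 →J2
bond 2 →J3
bond 3 →Sf1
bond 4 →J1
bond 5 →I1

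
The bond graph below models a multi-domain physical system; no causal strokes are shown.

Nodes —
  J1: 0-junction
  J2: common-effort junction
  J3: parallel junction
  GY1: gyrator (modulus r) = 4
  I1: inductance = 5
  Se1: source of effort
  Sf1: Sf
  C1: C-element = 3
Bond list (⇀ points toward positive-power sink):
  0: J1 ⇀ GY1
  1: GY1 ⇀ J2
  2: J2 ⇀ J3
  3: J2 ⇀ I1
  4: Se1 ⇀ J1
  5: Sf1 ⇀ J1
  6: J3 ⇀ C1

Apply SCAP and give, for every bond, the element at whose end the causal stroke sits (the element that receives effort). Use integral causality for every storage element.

β0 stroke→GY1
β1 stroke→GY1
β2 stroke→J2
β3 stroke→I1
β4 stroke→J1
β5 stroke→Sf1
β6 stroke→J3

#4 stroke at J1  (Se1 (Se) sets effort on bond)
#5 stroke at Sf1  (Sf1 (Sf) sets flow on bond)
#0 stroke at GY1  (common-e at J1 fixed by 4)
#1 stroke at GY1  (through GY1, causality inverts; strokes same side of GY1)
#3 stroke at I1  (I1 outputs flow p/I1)
#2 stroke at J2  (only one effort-in slot at J2)
#6 stroke at J3  (closing 0-jn rule on J3)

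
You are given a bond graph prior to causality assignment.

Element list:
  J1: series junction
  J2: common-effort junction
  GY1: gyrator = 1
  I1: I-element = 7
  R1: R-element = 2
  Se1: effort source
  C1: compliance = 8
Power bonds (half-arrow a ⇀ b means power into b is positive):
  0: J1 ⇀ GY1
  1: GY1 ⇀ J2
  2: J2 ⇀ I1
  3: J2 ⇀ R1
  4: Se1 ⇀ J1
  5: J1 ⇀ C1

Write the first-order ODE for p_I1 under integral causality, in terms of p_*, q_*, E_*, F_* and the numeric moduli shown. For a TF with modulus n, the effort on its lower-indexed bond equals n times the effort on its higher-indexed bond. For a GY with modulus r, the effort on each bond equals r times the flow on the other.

β4 stroke→J1  (Se1 (Se) sets effort on bond)
β2 stroke→I1  (I1 integral (f out))
β5 stroke→J1  (C1 integral (e out))
β0 stroke→GY1  (closing 1-jn rule on J1)
β1 stroke→GY1  (GY1: gyrator matches bond 0)
β3 stroke→J2  (only one effort-in slot at J2)

dp_I1/dt = 2*E_Se1 - 2*p_I1/7 - q_C1/4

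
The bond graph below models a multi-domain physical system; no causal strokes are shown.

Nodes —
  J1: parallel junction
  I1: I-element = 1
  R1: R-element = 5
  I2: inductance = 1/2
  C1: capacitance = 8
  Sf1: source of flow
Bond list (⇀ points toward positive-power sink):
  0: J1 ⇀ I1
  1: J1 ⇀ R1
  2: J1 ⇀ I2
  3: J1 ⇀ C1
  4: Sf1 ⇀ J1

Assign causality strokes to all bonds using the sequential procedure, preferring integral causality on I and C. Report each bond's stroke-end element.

#0 stroke→I1
#1 stroke→R1
#2 stroke→I2
#3 stroke→J1
#4 stroke→Sf1

bond 4 |Sf1  (Sf1 (Sf) sets flow on bond)
bond 0 |I1  (I1: I, integral causality)
bond 2 |I2  (I2 integral (f out))
bond 3 |J1  (C1 integral (e out))
bond 1 |R1  (common-e at J1 fixed by 3)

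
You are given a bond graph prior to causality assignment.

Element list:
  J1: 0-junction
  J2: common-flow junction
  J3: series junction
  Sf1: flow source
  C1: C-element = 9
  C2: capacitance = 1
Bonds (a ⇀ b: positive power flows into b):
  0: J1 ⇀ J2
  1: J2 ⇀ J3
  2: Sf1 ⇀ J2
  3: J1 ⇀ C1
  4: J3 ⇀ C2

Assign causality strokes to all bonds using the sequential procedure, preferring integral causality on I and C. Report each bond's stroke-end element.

bond 2 stroke→Sf1  (source Sf1 imposes f)
bond 0 stroke→J2  (J2 flow already set via bond 2)
bond 1 stroke→J2  (J2: bond 2 brought flow, rest push out)
bond 4 stroke→J3  (J3 flow already set via bond 1)
bond 3 stroke→J1  (J1: last free bond brings effort in)

#0 stroke→J2
#1 stroke→J2
#2 stroke→Sf1
#3 stroke→J1
#4 stroke→J3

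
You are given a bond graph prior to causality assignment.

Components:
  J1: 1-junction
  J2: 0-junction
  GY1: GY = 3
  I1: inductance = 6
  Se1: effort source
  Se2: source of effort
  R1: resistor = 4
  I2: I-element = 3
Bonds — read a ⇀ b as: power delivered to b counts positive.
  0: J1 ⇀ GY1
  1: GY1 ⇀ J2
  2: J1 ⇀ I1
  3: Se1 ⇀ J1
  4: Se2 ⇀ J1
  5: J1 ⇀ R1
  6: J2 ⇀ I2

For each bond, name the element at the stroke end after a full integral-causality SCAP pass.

#0 |J1
#1 |J2
#2 |I1
#3 |J1
#4 |J1
#5 |J1
#6 |I2

β3 stroke at J1  (Se1: effort source, stroke at far end)
β4 stroke at J1  (source Se2 imposes e)
β2 stroke at I1  (prefer integral on I1)
β0 stroke at J1  (J1: bond 2 brought flow, rest push out)
β5 stroke at J1  (J1: bond 2 brought flow, rest push out)
β1 stroke at J2  (GY1: gyrator matches bond 0)
β6 stroke at I2  (common-e at J2 fixed by 1)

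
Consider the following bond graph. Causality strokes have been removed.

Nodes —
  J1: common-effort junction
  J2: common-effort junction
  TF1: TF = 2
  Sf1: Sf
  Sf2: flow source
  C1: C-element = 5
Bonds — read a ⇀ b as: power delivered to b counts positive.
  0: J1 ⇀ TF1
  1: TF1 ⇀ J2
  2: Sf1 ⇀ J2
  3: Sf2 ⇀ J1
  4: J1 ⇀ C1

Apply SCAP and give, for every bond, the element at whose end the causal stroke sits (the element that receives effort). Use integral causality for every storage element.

#0 →TF1
#1 →J2
#2 →Sf1
#3 →Sf2
#4 →J1

b2 →Sf1  (source Sf1 imposes f)
b3 →Sf2  (Sf2: flow source, stroke at near end)
b1 →J2  (closing 0-jn rule on J2)
b0 →TF1  (TF1 one-in-one-out from 1)
b4 →J1  (only one effort-in slot at J1)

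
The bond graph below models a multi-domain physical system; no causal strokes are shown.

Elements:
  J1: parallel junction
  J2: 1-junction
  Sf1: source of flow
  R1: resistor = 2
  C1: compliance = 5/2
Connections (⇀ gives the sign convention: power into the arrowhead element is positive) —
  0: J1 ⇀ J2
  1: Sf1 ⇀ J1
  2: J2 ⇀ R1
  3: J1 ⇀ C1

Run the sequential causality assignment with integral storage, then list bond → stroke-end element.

b1 stroke at Sf1  (Sf1 fixes flow; stroke at Sf1)
b3 stroke at J1  (prefer integral on C1)
b0 stroke at J2  (J1: bond 3 brought effort, rest push out)
b2 stroke at R1  (J2: last free bond brings flow in)

b0 stroke at J2
b1 stroke at Sf1
b2 stroke at R1
b3 stroke at J1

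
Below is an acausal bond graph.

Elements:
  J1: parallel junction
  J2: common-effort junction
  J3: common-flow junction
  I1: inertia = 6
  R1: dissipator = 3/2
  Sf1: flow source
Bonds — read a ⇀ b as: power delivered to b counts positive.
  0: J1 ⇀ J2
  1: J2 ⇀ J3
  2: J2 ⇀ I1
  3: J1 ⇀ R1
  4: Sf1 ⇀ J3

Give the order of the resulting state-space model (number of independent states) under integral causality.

#4 stroke at Sf1  (Sf1: flow source, stroke at near end)
#1 stroke at J3  (J3 flow already set via bond 4)
#2 stroke at I1  (I1 integral (f out))
#0 stroke at J2  (only one effort-in slot at J2)
#3 stroke at J1  (only one effort-in slot at J1)

1  (I1 all integral)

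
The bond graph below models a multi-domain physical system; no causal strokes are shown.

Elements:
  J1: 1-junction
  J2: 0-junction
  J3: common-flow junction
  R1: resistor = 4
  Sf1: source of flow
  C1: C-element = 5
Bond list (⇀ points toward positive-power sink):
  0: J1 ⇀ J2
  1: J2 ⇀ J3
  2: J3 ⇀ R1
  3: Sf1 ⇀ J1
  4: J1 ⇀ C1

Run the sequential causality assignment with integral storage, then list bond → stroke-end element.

#0 |J1
#1 |J2
#2 |J3
#3 |Sf1
#4 |J1

β3 →Sf1  (source Sf1 imposes f)
β0 →J1  (1-jn J1 has f-setter on 3)
β4 →J1  (J1: bond 3 brought flow, rest push out)
β1 →J2  (closing 0-jn rule on J2)
β2 →J3  (1-jn J3 has f-setter on 1)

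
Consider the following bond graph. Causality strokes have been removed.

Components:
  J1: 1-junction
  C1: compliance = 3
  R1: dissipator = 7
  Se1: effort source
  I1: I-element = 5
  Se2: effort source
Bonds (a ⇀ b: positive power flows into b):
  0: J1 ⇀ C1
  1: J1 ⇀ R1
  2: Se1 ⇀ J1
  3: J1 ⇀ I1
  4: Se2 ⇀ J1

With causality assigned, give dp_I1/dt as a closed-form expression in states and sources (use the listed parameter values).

β2 →J1  (Se1: effort source, stroke at far end)
β4 →J1  (Se2 (Se) sets effort on bond)
β0 →J1  (C1 outputs effort q/C1)
β3 →I1  (I1: I, integral causality)
β1 →J1  (J1 flow already set via bond 3)

dp_I1/dt = E_Se1 + E_Se2 - 7*p_I1/5 - q_C1/3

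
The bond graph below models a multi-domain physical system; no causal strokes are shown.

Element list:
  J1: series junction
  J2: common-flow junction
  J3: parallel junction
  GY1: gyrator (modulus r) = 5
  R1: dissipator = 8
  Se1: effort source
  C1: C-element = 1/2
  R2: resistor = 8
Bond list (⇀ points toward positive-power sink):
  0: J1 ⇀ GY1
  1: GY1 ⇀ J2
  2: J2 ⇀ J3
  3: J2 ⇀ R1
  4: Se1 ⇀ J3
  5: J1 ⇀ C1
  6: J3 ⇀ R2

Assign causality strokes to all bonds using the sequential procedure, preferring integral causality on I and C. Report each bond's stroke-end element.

bond 0 stroke at GY1
bond 1 stroke at GY1
bond 2 stroke at J2
bond 3 stroke at J2
bond 4 stroke at J3
bond 5 stroke at J1
bond 6 stroke at R2

bond 4 |J3  (Se1 (Se) sets effort on bond)
bond 2 |J2  (J3 effort already set via bond 4)
bond 6 |R2  (common-e at J3 fixed by 4)
bond 5 |J1  (prefer integral on C1)
bond 0 |GY1  (J1 needs exactly one f-in)
bond 1 |GY1  (through GY1, causality inverts; strokes same side of GY1)
bond 3 |J2  (J2 flow already set via bond 1)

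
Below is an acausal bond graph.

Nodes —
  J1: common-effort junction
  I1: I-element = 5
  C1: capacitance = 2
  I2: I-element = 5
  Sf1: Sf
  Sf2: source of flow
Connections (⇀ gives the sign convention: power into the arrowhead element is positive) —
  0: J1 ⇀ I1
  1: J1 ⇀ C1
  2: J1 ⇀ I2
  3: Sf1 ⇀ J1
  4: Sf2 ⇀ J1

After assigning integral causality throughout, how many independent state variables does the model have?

3  (C1, I1, I2 all integral)

b3 stroke at Sf1  (Sf1 fixes flow; stroke at Sf1)
b4 stroke at Sf2  (source Sf2 imposes f)
b0 stroke at I1  (I1 integral (f out))
b1 stroke at J1  (prefer integral on C1)
b2 stroke at I2  (0-jn J1 has e-setter on 1)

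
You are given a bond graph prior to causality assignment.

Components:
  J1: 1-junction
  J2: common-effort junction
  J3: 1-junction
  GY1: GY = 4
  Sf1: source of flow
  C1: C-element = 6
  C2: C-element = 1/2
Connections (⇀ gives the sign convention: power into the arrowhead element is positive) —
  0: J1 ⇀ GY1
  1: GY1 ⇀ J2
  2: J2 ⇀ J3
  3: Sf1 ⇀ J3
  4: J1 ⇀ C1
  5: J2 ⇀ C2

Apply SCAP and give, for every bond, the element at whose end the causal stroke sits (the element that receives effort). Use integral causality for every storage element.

#3 stroke→Sf1  (Sf1 (Sf) sets flow on bond)
#2 stroke→J3  (J3: bond 3 brought flow, rest push out)
#4 stroke→J1  (C1 outputs effort q/C1)
#0 stroke→GY1  (J1: last free bond brings flow in)
#1 stroke→GY1  (GY GY1: same side as bond 0)
#5 stroke→J2  (J2 needs exactly one e-in)

#0 →GY1
#1 →GY1
#2 →J3
#3 →Sf1
#4 →J1
#5 →J2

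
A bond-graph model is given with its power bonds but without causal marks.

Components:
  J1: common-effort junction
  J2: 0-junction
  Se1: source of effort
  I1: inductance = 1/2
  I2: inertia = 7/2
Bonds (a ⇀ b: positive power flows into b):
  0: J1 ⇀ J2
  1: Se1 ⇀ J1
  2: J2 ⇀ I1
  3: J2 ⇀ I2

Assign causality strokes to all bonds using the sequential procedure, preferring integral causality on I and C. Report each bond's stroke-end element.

bond 0 stroke at J2
bond 1 stroke at J1
bond 2 stroke at I1
bond 3 stroke at I2

bond 1 stroke→J1  (Se1 fixes effort; stroke away)
bond 0 stroke→J2  (0-jn J1 has e-setter on 1)
bond 2 stroke→I1  (0-jn J2 has e-setter on 0)
bond 3 stroke→I2  (common-e at J2 fixed by 0)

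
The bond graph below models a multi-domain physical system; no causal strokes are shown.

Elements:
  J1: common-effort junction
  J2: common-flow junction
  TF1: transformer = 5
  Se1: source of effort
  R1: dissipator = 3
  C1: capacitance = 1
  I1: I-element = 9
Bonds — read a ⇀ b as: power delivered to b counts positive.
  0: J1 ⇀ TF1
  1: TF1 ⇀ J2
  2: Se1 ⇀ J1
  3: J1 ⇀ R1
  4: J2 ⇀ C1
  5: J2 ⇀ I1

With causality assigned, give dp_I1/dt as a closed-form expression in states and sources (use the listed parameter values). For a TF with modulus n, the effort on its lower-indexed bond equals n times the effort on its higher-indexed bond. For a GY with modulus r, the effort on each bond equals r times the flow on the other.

#2 |J1  (Se1: effort source, stroke at far end)
#0 |TF1  (J1 effort already set via bond 2)
#3 |R1  (J1: bond 2 brought effort, rest push out)
#1 |J2  (through TF1, causality passes straight; one stroke at TF1)
#4 |J2  (C1: C, integral causality)
#5 |I1  (only one flow-in slot at J2)

dp_I1/dt = E_Se1/5 - q_C1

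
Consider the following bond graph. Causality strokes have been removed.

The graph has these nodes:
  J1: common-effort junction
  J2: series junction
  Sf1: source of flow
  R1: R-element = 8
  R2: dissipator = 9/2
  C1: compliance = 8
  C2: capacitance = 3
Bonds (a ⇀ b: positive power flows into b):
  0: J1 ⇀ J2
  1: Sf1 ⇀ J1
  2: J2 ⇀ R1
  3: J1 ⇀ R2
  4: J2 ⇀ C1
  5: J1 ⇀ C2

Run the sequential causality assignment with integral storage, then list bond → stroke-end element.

#0 |J2
#1 |Sf1
#2 |R1
#3 |R2
#4 |J2
#5 |J1

#1 stroke→Sf1  (Sf1 fixes flow; stroke at Sf1)
#4 stroke→J2  (C1 integral (e out))
#5 stroke→J1  (prefer integral on C2)
#0 stroke→J2  (J1 effort already set via bond 5)
#3 stroke→R2  (J1: bond 5 brought effort, rest push out)
#2 stroke→R1  (J2: last free bond brings flow in)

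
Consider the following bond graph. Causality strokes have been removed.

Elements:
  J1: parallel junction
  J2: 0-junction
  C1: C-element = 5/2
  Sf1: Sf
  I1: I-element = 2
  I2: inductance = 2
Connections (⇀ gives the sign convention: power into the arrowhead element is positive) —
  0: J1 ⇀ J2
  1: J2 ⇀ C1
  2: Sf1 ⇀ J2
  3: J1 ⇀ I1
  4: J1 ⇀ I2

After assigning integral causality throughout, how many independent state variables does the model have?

3  (C1, I1, I2 all integral)

#2 →Sf1  (Sf1: flow source, stroke at near end)
#1 →J2  (prefer integral on C1)
#0 →J1  (J2: bond 1 brought effort, rest push out)
#3 →I1  (common-e at J1 fixed by 0)
#4 →I2  (J1 effort already set via bond 0)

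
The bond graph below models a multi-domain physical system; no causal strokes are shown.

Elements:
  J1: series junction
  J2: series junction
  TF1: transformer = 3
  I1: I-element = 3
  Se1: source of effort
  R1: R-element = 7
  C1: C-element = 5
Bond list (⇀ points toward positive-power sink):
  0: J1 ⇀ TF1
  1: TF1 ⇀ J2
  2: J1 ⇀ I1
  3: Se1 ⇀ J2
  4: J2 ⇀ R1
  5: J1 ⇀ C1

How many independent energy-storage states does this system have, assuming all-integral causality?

2  (C1, I1 all integral)

b3 →J2  (Se1 fixes effort; stroke away)
b2 →I1  (prefer integral on I1)
b0 →J1  (J1 flow already set via bond 2)
b5 →J1  (1-jn J1 has f-setter on 2)
b1 →TF1  (through TF1, causality passes straight; one stroke at TF1)
b4 →J2  (J2 flow already set via bond 1)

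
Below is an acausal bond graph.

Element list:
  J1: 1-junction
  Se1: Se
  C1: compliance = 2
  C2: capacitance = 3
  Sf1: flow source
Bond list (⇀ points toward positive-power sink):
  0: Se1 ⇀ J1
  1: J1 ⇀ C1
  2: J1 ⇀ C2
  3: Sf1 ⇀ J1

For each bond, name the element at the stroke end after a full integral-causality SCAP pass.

#0 |J1  (source Se1 imposes e)
#3 |Sf1  (Sf1: flow source, stroke at near end)
#1 |J1  (J1: bond 3 brought flow, rest push out)
#2 |J1  (common-f at J1 fixed by 3)

#0 |J1
#1 |J1
#2 |J1
#3 |Sf1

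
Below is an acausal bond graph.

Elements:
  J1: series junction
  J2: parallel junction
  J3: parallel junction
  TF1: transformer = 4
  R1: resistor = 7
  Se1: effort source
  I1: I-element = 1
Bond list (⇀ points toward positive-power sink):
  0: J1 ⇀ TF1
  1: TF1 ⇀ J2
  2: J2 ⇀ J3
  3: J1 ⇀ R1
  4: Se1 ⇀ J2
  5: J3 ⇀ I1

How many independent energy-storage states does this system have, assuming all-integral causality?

1  (I1 all integral)

β4 →J2  (Se1 fixes effort; stroke away)
β1 →TF1  (J2 effort already set via bond 4)
β2 →J3  (common-e at J2 fixed by 4)
β5 →I1  (J3 effort already set via bond 2)
β0 →J1  (through TF1, causality passes straight; one stroke at TF1)
β3 →R1  (only one flow-in slot at J1)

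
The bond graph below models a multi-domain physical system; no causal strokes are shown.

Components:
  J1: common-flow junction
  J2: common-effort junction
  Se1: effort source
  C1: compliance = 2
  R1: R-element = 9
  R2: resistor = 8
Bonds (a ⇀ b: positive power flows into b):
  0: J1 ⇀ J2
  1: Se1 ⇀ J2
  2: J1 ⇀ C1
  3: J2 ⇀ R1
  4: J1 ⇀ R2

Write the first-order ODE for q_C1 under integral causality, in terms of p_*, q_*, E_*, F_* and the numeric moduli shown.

bond 1 →J2  (Se1 (Se) sets effort on bond)
bond 0 →J1  (0-jn J2 has e-setter on 1)
bond 3 →R1  (0-jn J2 has e-setter on 1)
bond 2 →J1  (prefer integral on C1)
bond 4 →R2  (J1 needs exactly one f-in)

dq_C1/dt = -E_Se1/8 - q_C1/16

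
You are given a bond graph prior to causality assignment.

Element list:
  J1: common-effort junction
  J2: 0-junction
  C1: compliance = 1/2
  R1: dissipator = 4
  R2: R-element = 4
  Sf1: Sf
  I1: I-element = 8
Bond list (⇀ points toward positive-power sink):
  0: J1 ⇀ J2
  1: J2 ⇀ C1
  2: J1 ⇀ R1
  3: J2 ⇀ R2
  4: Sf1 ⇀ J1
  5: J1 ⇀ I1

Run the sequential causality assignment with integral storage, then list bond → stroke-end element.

β0 |J1
β1 |J2
β2 |R1
β3 |R2
β4 |Sf1
β5 |I1

#4 stroke at Sf1  (source Sf1 imposes f)
#1 stroke at J2  (C1 integral (e out))
#0 stroke at J1  (J2 effort already set via bond 1)
#3 stroke at R2  (common-e at J2 fixed by 1)
#2 stroke at R1  (J1 effort already set via bond 0)
#5 stroke at I1  (common-e at J1 fixed by 0)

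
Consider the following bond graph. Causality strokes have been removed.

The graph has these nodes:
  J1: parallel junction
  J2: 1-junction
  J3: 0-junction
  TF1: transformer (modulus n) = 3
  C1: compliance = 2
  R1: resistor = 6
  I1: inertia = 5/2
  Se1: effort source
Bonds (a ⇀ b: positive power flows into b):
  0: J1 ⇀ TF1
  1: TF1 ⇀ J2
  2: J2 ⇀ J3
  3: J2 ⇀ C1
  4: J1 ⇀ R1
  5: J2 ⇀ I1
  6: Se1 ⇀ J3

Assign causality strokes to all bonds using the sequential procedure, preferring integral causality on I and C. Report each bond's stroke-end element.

#6 |J3  (Se1 (Se) sets effort on bond)
#2 |J2  (J3: bond 6 brought effort, rest push out)
#3 |J2  (prefer integral on C1)
#5 |I1  (I1: I, integral causality)
#1 |J2  (1-jn J2 has f-setter on 5)
#0 |TF1  (TF1: transformer flips bond 1)
#4 |J1  (only one effort-in slot at J1)

β0 stroke→TF1
β1 stroke→J2
β2 stroke→J2
β3 stroke→J2
β4 stroke→J1
β5 stroke→I1
β6 stroke→J3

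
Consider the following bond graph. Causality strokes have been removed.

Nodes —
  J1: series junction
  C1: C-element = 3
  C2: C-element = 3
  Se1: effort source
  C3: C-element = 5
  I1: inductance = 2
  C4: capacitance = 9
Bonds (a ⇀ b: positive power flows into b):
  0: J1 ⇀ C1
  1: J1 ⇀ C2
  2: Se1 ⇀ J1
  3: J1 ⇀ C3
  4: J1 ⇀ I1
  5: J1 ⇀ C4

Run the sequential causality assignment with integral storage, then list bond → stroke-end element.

bond 2 →J1  (Se1: effort source, stroke at far end)
bond 0 →J1  (prefer integral on C1)
bond 1 →J1  (C2 integral (e out))
bond 3 →J1  (C3: C, integral causality)
bond 4 →I1  (I1 outputs flow p/I1)
bond 5 →J1  (1-jn J1 has f-setter on 4)

b0 stroke→J1
b1 stroke→J1
b2 stroke→J1
b3 stroke→J1
b4 stroke→I1
b5 stroke→J1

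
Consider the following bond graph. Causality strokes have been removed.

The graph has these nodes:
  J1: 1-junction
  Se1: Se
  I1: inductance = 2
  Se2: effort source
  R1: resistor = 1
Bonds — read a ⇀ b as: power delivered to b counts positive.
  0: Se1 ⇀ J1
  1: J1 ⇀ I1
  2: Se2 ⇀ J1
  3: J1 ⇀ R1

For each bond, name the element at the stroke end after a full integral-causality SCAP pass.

#0 →J1
#1 →I1
#2 →J1
#3 →J1

#0 stroke→J1  (Se1 fixes effort; stroke away)
#2 stroke→J1  (Se2 (Se) sets effort on bond)
#1 stroke→I1  (I1: I, integral causality)
#3 stroke→J1  (common-f at J1 fixed by 1)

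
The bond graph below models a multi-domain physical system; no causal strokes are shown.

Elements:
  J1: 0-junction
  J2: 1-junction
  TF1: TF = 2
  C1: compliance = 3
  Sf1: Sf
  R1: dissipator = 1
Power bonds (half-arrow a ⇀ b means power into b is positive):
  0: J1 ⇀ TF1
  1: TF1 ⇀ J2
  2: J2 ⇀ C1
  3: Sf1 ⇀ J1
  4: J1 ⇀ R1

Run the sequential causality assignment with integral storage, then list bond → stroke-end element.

β3 stroke at Sf1  (Sf1 fixes flow; stroke at Sf1)
β2 stroke at J2  (prefer integral on C1)
β1 stroke at TF1  (J2 needs exactly one f-in)
β0 stroke at J1  (through TF1, causality passes straight; one stroke at TF1)
β4 stroke at R1  (J1 effort already set via bond 0)

β0 stroke→J1
β1 stroke→TF1
β2 stroke→J2
β3 stroke→Sf1
β4 stroke→R1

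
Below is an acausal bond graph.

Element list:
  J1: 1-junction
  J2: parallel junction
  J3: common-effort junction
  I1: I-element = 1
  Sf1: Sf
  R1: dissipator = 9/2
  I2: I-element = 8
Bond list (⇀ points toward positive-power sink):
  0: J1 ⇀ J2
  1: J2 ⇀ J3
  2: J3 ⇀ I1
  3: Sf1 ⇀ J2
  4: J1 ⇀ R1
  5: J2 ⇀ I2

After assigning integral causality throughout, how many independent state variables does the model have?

bond 3 stroke at Sf1  (source Sf1 imposes f)
bond 2 stroke at I1  (I1 outputs flow p/I1)
bond 1 stroke at J3  (J3 needs exactly one e-in)
bond 5 stroke at I2  (I2 integral (f out))
bond 0 stroke at J2  (J2 needs exactly one e-in)
bond 4 stroke at J1  (J1 flow already set via bond 0)

2  (I1, I2 all integral)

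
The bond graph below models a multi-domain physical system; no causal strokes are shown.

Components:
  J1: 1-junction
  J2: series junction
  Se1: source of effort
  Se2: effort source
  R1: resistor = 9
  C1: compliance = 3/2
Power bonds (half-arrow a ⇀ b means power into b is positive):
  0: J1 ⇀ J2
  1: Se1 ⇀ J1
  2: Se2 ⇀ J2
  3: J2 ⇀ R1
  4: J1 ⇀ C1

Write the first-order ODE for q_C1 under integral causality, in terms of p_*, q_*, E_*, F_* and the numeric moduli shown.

dq_C1/dt = E_Se1/9 + E_Se2/9 - 2*q_C1/27

#1 |J1  (Se1 (Se) sets effort on bond)
#2 |J2  (Se2 fixes effort; stroke away)
#4 |J1  (prefer integral on C1)
#0 |J2  (J1: last free bond brings flow in)
#3 |R1  (only one flow-in slot at J2)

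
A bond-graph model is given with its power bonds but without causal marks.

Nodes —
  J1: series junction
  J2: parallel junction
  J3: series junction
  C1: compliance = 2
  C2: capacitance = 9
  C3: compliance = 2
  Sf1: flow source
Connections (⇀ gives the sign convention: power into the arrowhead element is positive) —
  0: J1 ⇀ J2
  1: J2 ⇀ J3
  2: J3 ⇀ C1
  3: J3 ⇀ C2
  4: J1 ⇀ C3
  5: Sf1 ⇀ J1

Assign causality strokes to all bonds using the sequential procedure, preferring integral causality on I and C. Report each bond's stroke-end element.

b5 stroke at Sf1  (Sf1: flow source, stroke at near end)
b0 stroke at J1  (common-f at J1 fixed by 5)
b4 stroke at J1  (J1 flow already set via bond 5)
b1 stroke at J2  (J2: last free bond brings effort in)
b2 stroke at J3  (J3 flow already set via bond 1)
b3 stroke at J3  (common-f at J3 fixed by 1)

b0 stroke at J1
b1 stroke at J2
b2 stroke at J3
b3 stroke at J3
b4 stroke at J1
b5 stroke at Sf1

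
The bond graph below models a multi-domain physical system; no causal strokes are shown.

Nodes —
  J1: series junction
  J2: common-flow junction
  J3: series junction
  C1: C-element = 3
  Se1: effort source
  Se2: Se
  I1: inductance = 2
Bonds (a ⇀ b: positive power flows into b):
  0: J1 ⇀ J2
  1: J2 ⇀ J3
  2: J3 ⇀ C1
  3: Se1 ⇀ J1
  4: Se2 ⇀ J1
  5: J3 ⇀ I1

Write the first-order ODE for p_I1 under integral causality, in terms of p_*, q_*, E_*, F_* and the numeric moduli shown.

#3 stroke at J1  (source Se1 imposes e)
#4 stroke at J1  (source Se2 imposes e)
#0 stroke at J2  (only one flow-in slot at J1)
#1 stroke at J3  (J2 needs exactly one f-in)
#2 stroke at J3  (C1: C, integral causality)
#5 stroke at I1  (closing 1-jn rule on J3)

dp_I1/dt = E_Se1 + E_Se2 - q_C1/3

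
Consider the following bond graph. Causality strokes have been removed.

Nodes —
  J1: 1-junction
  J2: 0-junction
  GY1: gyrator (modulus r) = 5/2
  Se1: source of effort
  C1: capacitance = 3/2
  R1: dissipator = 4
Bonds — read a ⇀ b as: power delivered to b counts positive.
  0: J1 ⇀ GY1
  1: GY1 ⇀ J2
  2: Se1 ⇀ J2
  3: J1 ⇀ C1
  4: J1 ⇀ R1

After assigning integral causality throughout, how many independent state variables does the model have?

1  (C1 all integral)

bond 2 stroke at J2  (source Se1 imposes e)
bond 1 stroke at GY1  (0-jn J2 has e-setter on 2)
bond 0 stroke at GY1  (GY1: gyrator matches bond 1)
bond 3 stroke at J1  (J1 flow already set via bond 0)
bond 4 stroke at J1  (common-f at J1 fixed by 0)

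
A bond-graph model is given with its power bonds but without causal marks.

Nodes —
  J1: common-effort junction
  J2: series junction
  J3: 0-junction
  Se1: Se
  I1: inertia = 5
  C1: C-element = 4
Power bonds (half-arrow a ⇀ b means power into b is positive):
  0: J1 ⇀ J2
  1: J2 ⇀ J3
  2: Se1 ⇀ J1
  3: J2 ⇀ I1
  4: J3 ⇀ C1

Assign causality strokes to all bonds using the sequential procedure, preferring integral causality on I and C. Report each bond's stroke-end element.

b0 stroke at J2
b1 stroke at J2
b2 stroke at J1
b3 stroke at I1
b4 stroke at J3

#2 stroke→J1  (Se1: effort source, stroke at far end)
#0 stroke→J2  (common-e at J1 fixed by 2)
#3 stroke→I1  (I1 outputs flow p/I1)
#1 stroke→J2  (common-f at J2 fixed by 3)
#4 stroke→J3  (only one effort-in slot at J3)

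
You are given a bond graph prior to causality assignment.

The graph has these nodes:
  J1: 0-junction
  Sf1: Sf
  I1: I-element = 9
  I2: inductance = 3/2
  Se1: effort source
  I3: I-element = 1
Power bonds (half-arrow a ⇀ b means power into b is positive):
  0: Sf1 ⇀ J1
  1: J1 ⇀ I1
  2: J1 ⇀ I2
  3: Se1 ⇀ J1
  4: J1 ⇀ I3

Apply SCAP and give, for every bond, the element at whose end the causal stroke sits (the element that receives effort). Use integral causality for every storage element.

β0 →Sf1  (Sf1: flow source, stroke at near end)
β3 →J1  (source Se1 imposes e)
β1 →I1  (J1: bond 3 brought effort, rest push out)
β2 →I2  (common-e at J1 fixed by 3)
β4 →I3  (common-e at J1 fixed by 3)

bond 0 →Sf1
bond 1 →I1
bond 2 →I2
bond 3 →J1
bond 4 →I3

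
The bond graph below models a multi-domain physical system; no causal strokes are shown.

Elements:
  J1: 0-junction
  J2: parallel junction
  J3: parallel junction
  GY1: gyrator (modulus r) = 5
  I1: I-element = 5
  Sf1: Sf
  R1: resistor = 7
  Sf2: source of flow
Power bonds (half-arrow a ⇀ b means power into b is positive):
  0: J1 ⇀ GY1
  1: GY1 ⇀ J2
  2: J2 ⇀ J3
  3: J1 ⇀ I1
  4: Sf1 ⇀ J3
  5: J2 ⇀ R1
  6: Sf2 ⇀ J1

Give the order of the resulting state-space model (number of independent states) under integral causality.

β4 |Sf1  (Sf1: flow source, stroke at near end)
β6 |Sf2  (Sf2 fixes flow; stroke at Sf2)
β2 |J3  (closing 0-jn rule on J3)
β3 |I1  (prefer integral on I1)
β0 |J1  (closing 0-jn rule on J1)
β1 |J2  (GY1: gyrator matches bond 0)
β5 |R1  (common-e at J2 fixed by 1)

1  (I1 all integral)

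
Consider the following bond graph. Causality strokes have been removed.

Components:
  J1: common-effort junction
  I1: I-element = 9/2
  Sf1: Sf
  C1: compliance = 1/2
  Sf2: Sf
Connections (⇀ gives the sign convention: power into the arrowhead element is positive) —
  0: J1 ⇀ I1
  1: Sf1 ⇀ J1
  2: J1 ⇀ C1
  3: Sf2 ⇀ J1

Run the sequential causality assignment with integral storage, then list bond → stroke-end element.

#1 |Sf1  (Sf1 (Sf) sets flow on bond)
#3 |Sf2  (Sf2 (Sf) sets flow on bond)
#0 |I1  (prefer integral on I1)
#2 |J1  (only one effort-in slot at J1)

bond 0 stroke at I1
bond 1 stroke at Sf1
bond 2 stroke at J1
bond 3 stroke at Sf2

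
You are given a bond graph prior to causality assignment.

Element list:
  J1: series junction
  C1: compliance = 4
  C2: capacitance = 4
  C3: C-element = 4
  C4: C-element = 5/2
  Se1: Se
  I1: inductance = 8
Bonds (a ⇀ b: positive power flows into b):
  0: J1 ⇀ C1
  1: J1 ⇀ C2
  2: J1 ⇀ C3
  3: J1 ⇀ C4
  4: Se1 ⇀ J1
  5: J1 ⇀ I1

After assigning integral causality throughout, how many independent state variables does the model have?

bond 4 |J1  (Se1 fixes effort; stroke away)
bond 0 |J1  (C1 integral (e out))
bond 1 |J1  (C2 integral (e out))
bond 2 |J1  (C3 integral (e out))
bond 3 |J1  (C4 integral (e out))
bond 5 |I1  (J1: last free bond brings flow in)

5  (C1, C2, C3, C4, I1 all integral)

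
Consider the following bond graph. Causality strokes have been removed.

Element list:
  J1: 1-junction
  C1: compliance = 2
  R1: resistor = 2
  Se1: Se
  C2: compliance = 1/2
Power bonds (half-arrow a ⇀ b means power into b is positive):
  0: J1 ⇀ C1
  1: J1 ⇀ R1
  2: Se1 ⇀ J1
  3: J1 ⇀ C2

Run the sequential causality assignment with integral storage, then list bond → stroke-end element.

bond 0 |J1
bond 1 |R1
bond 2 |J1
bond 3 |J1

β2 |J1  (source Se1 imposes e)
β0 |J1  (C1: C, integral causality)
β3 |J1  (C2 integral (e out))
β1 |R1  (closing 1-jn rule on J1)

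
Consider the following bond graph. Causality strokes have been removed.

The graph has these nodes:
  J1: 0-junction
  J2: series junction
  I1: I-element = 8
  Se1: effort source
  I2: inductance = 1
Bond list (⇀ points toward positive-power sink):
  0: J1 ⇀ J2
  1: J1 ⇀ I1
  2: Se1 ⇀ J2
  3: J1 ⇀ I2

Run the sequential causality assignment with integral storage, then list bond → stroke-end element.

#0 stroke at J1
#1 stroke at I1
#2 stroke at J2
#3 stroke at I2

#2 stroke→J2  (source Se1 imposes e)
#0 stroke→J1  (only one flow-in slot at J2)
#1 stroke→I1  (0-jn J1 has e-setter on 0)
#3 stroke→I2  (J1 effort already set via bond 0)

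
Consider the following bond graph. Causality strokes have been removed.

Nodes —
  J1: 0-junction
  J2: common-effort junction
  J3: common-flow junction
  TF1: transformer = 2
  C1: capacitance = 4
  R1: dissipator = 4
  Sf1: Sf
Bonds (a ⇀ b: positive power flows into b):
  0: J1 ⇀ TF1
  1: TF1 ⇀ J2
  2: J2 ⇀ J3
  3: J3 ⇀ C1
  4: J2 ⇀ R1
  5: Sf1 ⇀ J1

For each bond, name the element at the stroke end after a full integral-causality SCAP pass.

β5 |Sf1  (source Sf1 imposes f)
β0 |J1  (J1: last free bond brings effort in)
β1 |TF1  (TF1: transformer flips bond 0)
β3 |J3  (C1 integral (e out))
β2 |J2  (closing 1-jn rule on J3)
β4 |R1  (J2 effort already set via bond 2)

β0 stroke at J1
β1 stroke at TF1
β2 stroke at J2
β3 stroke at J3
β4 stroke at R1
β5 stroke at Sf1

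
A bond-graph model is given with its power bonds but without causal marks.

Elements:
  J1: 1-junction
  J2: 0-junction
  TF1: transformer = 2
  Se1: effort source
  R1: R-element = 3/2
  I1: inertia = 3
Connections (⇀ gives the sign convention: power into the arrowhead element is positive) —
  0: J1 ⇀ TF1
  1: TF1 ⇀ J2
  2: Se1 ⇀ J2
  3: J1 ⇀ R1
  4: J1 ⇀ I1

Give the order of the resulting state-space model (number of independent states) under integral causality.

1  (I1 all integral)

#2 stroke at J2  (source Se1 imposes e)
#1 stroke at TF1  (J2: bond 2 brought effort, rest push out)
#0 stroke at J1  (TF1: transformer flips bond 1)
#4 stroke at I1  (prefer integral on I1)
#3 stroke at J1  (common-f at J1 fixed by 4)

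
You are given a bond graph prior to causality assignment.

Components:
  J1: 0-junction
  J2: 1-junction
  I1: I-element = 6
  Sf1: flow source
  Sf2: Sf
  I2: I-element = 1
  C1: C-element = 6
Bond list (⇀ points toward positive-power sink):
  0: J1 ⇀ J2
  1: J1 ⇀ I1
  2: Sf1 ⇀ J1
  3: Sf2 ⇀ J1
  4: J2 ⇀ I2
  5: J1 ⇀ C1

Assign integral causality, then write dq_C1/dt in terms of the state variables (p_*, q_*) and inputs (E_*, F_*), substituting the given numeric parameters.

bond 2 stroke at Sf1  (Sf1 fixes flow; stroke at Sf1)
bond 3 stroke at Sf2  (Sf2 fixes flow; stroke at Sf2)
bond 1 stroke at I1  (prefer integral on I1)
bond 4 stroke at I2  (I2 outputs flow p/I2)
bond 0 stroke at J2  (J2: bond 4 brought flow, rest push out)
bond 5 stroke at J1  (J1 needs exactly one e-in)

dq_C1/dt = F_Sf1 + F_Sf2 - p_I1/6 - p_I2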